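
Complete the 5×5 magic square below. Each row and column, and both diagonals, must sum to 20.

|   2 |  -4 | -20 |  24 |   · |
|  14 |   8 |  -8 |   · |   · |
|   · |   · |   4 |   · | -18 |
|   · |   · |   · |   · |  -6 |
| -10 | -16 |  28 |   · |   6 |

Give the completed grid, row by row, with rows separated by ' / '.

Row 1 must total 20; the given cells sum to 2, so (1,5) = 18.
From row 5, 20 − (-10 + (-16) + 28 + 6) gives (5,4) = 12.
Column 3 must total 20; the given cells sum to 4, so (4,3) = 16.
Column 5: 18 + (-18) + (-6) + 6 + ? = 20, so (2,5) = 20.
From main diagonal, 20 − (2 + 8 + 4 + 6) gives (4,4) = 0.
From row 2, 20 − (14 + 8 + (-8) + 20) gives (2,4) = -14.
The remaining cell in column 4 is (3,4) = 20 − 22 = -2.
Anti-diagonal needs 20; the known cells sum to -2, so (4,2) = 22.
From row 4, 20 − (22 + 16 + 0 + (-6)) gives (4,1) = -12.
Column 1 must total 20; the given cells sum to -6, so (3,1) = 26.
The remaining cell in column 2 is (3,2) = 20 − 10 = 10.

2 -4 -20 24 18 / 14 8 -8 -14 20 / 26 10 4 -2 -18 / -12 22 16 0 -6 / -10 -16 28 12 6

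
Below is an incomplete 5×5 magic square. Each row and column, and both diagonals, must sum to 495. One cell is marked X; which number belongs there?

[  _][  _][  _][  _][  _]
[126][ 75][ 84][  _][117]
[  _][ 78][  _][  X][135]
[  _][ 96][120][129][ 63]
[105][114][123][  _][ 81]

111

Row 2: 126 + 75 + 84 + 117 + ? = 495, so (2,4) = 93.
From row 4, 495 − (96 + 120 + 129 + 63) gives (4,1) = 87.
From row 5, 495 − (105 + 114 + 123 + 81) gives (5,4) = 72.
Column 2: 75 + 78 + 96 + 114 + ? = 495, so (1,2) = 132.
Using column 5: 117 + 135 + 63 + 81 + ? → (1,5) = 495 − 396 = 99.
Anti-diagonal needs 495; the known cells sum to 393, so (3,3) = 102.
Using column 3: 84 + 102 + 120 + 123 + ? → (1,3) = 495 − 429 = 66.
Main diagonal: 75 + 102 + 129 + 81 + ? = 495, so (1,1) = 108.
From row 1, 495 − (108 + 132 + 66 + 99) gives (1,4) = 90.
Using column 1: 108 + 126 + 87 + 105 + ? → (3,1) = 495 − 426 = 69.
Column 4 needs 495; the known cells sum to 384, so (3,4) = 111.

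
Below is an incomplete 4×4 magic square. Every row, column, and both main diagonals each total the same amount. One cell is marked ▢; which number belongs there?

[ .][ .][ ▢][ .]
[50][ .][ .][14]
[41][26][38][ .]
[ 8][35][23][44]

Row 4 is complete and sums to 110; that is the magic constant.
Using row 3: 41 + 26 + 38 + ? → (3,4) = 110 − 105 = 5.
Column 1 needs 110; the known cells sum to 99, so (1,1) = 11.
Column 4 must total 110; the given cells sum to 63, so (1,4) = 47.
The remaining cell in main diagonal is (2,2) = 110 − 93 = 17.
Anti-diagonal: 47 + 26 + 8 + ? = 110, so (2,3) = 29.
The remaining cell in column 2 is (1,2) = 110 − 78 = 32.
The remaining cell in column 3 is (1,3) = 110 − 90 = 20.

20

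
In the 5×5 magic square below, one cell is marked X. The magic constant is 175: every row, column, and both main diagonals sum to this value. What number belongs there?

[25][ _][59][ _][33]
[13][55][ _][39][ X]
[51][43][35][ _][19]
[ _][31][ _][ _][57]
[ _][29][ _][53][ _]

21

The remaining cell in row 3 is (3,4) = 175 − 148 = 27.
Column 2 needs 175; the known cells sum to 158, so (1,2) = 17.
Anti-diagonal must total 175; the given cells sum to 138, so (5,1) = 37.
Row 1 must total 175; the given cells sum to 134, so (1,4) = 41.
From column 1, 175 − (25 + 13 + 51 + 37) gives (4,1) = 49.
From column 4, 175 − (41 + 39 + 27 + 53) gives (4,4) = 15.
Main diagonal must total 175; the given cells sum to 130, so (5,5) = 45.
Using row 4: 49 + 31 + 15 + 57 + ? → (4,3) = 175 − 152 = 23.
Row 5 needs 175; the known cells sum to 164, so (5,3) = 11.
Column 3 must total 175; the given cells sum to 128, so (2,3) = 47.
The remaining cell in column 5 is (2,5) = 175 − 154 = 21.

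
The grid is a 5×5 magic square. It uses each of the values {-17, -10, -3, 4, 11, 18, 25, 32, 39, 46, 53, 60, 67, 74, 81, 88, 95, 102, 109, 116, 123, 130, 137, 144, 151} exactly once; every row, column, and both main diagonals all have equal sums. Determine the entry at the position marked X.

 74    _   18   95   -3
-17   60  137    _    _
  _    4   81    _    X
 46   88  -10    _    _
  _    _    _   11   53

The 25 entries sum to 1675, so each line sums to 1675/5 = 335.
Row 1 must total 335; the given cells sum to 184, so (1,2) = 151.
The remaining cell in column 2 is (5,2) = 335 − 303 = 32.
Column 3: 18 + 137 + 81 + (-10) + ? = 335, so (5,3) = 109.
Main diagonal needs 335; the known cells sum to 268, so (4,4) = 67.
The remaining cell in row 4 is (4,5) = 335 − 191 = 144.
The remaining cell in row 5 is (5,1) = 335 − 205 = 130.
Column 1 must total 335; the given cells sum to 233, so (3,1) = 102.
Anti-diagonal needs 335; the known cells sum to 296, so (2,4) = 39.
Row 2: -17 + 60 + 137 + 39 + ? = 335, so (2,5) = 116.
Column 4: 95 + 39 + 67 + 11 + ? = 335, so (3,4) = 123.
Using column 5: -3 + 116 + 144 + 53 + ? → (3,5) = 335 − 310 = 25.

25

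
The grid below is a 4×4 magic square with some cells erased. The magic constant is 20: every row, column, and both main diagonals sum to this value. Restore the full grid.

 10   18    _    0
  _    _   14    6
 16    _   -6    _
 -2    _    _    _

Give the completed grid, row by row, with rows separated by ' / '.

Row 1 must total 20; the given cells sum to 28, so (1,3) = -8.
Column 1: 10 + 16 + (-2) + ? = 20, so (2,1) = -4.
Column 3 needs 20; the known cells sum to 0, so (4,3) = 20.
Anti-diagonal must total 20; the given cells sum to 12, so (3,2) = 8.
Row 2: -4 + 14 + 6 + ? = 20, so (2,2) = 4.
Row 3 must total 20; the given cells sum to 18, so (3,4) = 2.
Column 2 must total 20; the given cells sum to 30, so (4,2) = -10.
From column 4, 20 − (0 + 6 + 2) gives (4,4) = 12.

10 18 -8 0 / -4 4 14 6 / 16 8 -6 2 / -2 -10 20 12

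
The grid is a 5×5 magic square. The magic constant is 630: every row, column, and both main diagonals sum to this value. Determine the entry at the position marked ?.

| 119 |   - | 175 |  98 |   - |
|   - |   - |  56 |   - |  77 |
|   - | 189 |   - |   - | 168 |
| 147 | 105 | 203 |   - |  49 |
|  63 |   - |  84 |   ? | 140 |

Row 4: 147 + 105 + 203 + 49 + ? = 630, so (4,4) = 126.
Column 3 needs 630; the known cells sum to 518, so (3,3) = 112.
Column 5 needs 630; the known cells sum to 434, so (1,5) = 196.
Main diagonal needs 630; the known cells sum to 497, so (2,2) = 133.
Anti-diagonal needs 630; the known cells sum to 476, so (2,4) = 154.
The remaining cell in row 1 is (1,2) = 630 − 588 = 42.
The remaining cell in row 2 is (2,1) = 630 − 420 = 210.
Column 1 needs 630; the known cells sum to 539, so (3,1) = 91.
Column 2 needs 630; the known cells sum to 469, so (5,2) = 161.
Row 3 needs 630; the known cells sum to 560, so (3,4) = 70.
Row 5 needs 630; the known cells sum to 448, so (5,4) = 182.

182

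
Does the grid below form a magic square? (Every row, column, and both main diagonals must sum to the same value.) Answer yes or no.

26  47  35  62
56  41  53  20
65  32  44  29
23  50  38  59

Row 1: 26 + 47 + 35 + 62 = 170.
Row 2: 56 + 41 + 53 + 20 = 170.
Row 3: 65 + 32 + 44 + 29 = 170.
Row 4: 23 + 50 + 38 + 59 = 170.
Column 1: 26 + 56 + 65 + 23 = 170.
Column 2: 47 + 41 + 32 + 50 = 170.
Column 3: 35 + 53 + 44 + 38 = 170.
Column 4: 62 + 20 + 29 + 59 = 170.
Main diagonal: 26 + 41 + 44 + 59 = 170.
Anti-diagonal: 62 + 53 + 32 + 23 = 170.
All lines sum to 170.

Yes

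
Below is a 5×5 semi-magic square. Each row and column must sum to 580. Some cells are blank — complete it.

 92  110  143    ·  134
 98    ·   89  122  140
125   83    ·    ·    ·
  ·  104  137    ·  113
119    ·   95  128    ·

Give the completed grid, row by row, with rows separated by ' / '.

Row 1 needs 580; the known cells sum to 479, so (1,4) = 101.
Using row 2: 98 + 89 + 122 + 140 + ? → (2,2) = 580 − 449 = 131.
Column 1: 92 + 98 + 125 + 119 + ? = 580, so (4,1) = 146.
The remaining cell in column 2 is (5,2) = 580 − 428 = 152.
Column 3 needs 580; the known cells sum to 464, so (3,3) = 116.
Row 4 needs 580; the known cells sum to 500, so (4,4) = 80.
Row 5 needs 580; the known cells sum to 494, so (5,5) = 86.
Column 4: 101 + 122 + 80 + 128 + ? = 580, so (3,4) = 149.
Using column 5: 134 + 140 + 113 + 86 + ? → (3,5) = 580 − 473 = 107.

92 110 143 101 134 / 98 131 89 122 140 / 125 83 116 149 107 / 146 104 137 80 113 / 119 152 95 128 86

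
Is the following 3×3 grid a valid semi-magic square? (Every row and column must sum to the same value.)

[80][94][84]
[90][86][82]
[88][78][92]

Row 1: 80 + 94 + 84 = 258.
Row 2: 90 + 86 + 82 = 258.
Row 3: 88 + 78 + 92 = 258.
Column 1: 80 + 90 + 88 = 258.
Column 2: 94 + 86 + 78 = 258.
Column 3: 84 + 82 + 92 = 258.
All lines sum to 258.

Yes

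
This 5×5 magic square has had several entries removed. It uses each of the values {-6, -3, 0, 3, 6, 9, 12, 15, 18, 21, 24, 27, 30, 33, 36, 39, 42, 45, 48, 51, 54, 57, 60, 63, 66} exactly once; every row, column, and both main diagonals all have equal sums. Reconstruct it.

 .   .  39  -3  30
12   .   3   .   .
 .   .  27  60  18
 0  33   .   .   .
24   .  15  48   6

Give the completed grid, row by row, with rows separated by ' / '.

63 21 39 -3 30 / 12 45 3 36 54 / 51 -6 27 60 18 / 0 33 66 9 42 / 24 57 15 48 6

The 25 entries sum to 750, so each line sums to 750/5 = 150.
The remaining cell in row 5 is (5,2) = 150 − 93 = 57.
Column 3 needs 150; the known cells sum to 84, so (4,3) = 66.
Anti-diagonal must total 150; the given cells sum to 114, so (2,4) = 36.
From column 4, 150 − (-3 + 36 + 60 + 48) gives (4,4) = 9.
Row 4 must total 150; the given cells sum to 108, so (4,5) = 42.
The remaining cell in column 5 is (2,5) = 150 − 96 = 54.
Using row 2: 12 + 3 + 36 + 54 + ? → (2,2) = 150 − 105 = 45.
Main diagonal must total 150; the given cells sum to 87, so (1,1) = 63.
Row 1 must total 150; the given cells sum to 129, so (1,2) = 21.
Column 1 must total 150; the given cells sum to 99, so (3,1) = 51.
Column 2: 21 + 45 + 33 + 57 + ? = 150, so (3,2) = -6.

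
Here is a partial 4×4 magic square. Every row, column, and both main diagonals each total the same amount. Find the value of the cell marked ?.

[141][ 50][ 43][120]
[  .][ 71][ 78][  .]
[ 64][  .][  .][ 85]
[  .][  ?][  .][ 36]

Row 1 is complete and sums to 354; that is the magic constant.
Column 4 must total 354; the given cells sum to 241, so (2,4) = 113.
Main diagonal must total 354; the given cells sum to 248, so (3,3) = 106.
The remaining cell in row 2 is (2,1) = 354 − 262 = 92.
Row 3 needs 354; the known cells sum to 255, so (3,2) = 99.
From column 1, 354 − (141 + 92 + 64) gives (4,1) = 57.
Column 2 must total 354; the given cells sum to 220, so (4,2) = 134.

134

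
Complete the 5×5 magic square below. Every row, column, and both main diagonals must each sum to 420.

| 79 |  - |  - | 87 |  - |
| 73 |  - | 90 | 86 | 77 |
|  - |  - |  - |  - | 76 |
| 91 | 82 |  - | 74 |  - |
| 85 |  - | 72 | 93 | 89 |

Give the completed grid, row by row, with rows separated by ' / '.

79 75 96 87 83 / 73 94 90 86 77 / 92 88 84 80 76 / 91 82 78 74 95 / 85 81 72 93 89

Row 2 needs 420; the known cells sum to 326, so (2,2) = 94.
Row 5 must total 420; the given cells sum to 339, so (5,2) = 81.
The remaining cell in column 1 is (3,1) = 420 − 328 = 92.
Column 4: 87 + 86 + 74 + 93 + ? = 420, so (3,4) = 80.
Main diagonal: 79 + 94 + 74 + 89 + ? = 420, so (3,3) = 84.
Using anti-diagonal: 86 + 84 + 82 + 85 + ? → (1,5) = 420 − 337 = 83.
From row 3, 420 − (92 + 84 + 80 + 76) gives (3,2) = 88.
From column 2, 420 − (94 + 88 + 82 + 81) gives (1,2) = 75.
Column 5 must total 420; the given cells sum to 325, so (4,5) = 95.
Row 1: 79 + 75 + 87 + 83 + ? = 420, so (1,3) = 96.
From row 4, 420 − (91 + 82 + 74 + 95) gives (4,3) = 78.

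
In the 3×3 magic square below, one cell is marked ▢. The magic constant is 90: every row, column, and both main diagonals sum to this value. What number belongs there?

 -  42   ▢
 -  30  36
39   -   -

Row 2: 30 + 36 + ? = 90, so (2,1) = 24.
Column 1 needs 90; the known cells sum to 63, so (1,1) = 27.
Column 2 needs 90; the known cells sum to 72, so (3,2) = 18.
Using main diagonal: 27 + 30 + ? → (3,3) = 90 − 57 = 33.
Using anti-diagonal: 30 + 39 + ? → (1,3) = 90 − 69 = 21.

21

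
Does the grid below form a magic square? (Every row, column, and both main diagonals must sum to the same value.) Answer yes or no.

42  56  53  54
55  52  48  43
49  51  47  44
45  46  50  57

Row 1: 42 + 56 + 53 + 54 = 205.
Row 2: 55 + 52 + 48 + 43 = 198.
Row 3: 49 + 51 + 47 + 44 = 191.
Row 4: 45 + 46 + 50 + 57 = 198.
Column 1: 42 + 55 + 49 + 45 = 191.
Column 2: 56 + 52 + 51 + 46 = 205.
Column 3: 53 + 48 + 47 + 50 = 198.
Column 4: 54 + 43 + 44 + 57 = 198.
Main diagonal: 42 + 52 + 47 + 57 = 198.
Anti-diagonal: 54 + 48 + 51 + 45 = 198.

No — row 3 sums to 191 but anti-diagonal sums to 198.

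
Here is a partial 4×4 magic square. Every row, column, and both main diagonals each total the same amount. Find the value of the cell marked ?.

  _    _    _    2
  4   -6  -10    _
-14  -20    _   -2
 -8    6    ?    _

Anti-diagonal is complete and sums to -36; that is the magic constant.
From row 2, -36 − (4 + (-6) + (-10)) gives (2,4) = -24.
From row 3, -36 − (-14 + (-20) + (-2)) gives (3,3) = 0.
Using column 1: 4 + (-14) + (-8) + ? → (1,1) = -36 − (-18) = -18.
From column 2, -36 − (-6 + (-20) + 6) gives (1,2) = -16.
From column 4, -36 − (2 + (-24) + (-2)) gives (4,4) = -12.
Row 1 must total -36; the given cells sum to -32, so (1,3) = -4.
Using row 4: -8 + 6 + (-12) + ? → (4,3) = -36 − (-14) = -22.

-22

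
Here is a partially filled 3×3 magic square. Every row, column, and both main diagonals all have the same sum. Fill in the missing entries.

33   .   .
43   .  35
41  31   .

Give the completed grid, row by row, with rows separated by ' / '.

33 47 37 / 43 39 35 / 41 31 45

Column 1 is already complete: 33 + 43 + 41 = 117, so that is the magic constant.
Using row 2: 43 + 35 + ? → (2,2) = 117 − 78 = 39.
Row 3 needs 117; the known cells sum to 72, so (3,3) = 45.
The remaining cell in column 2 is (1,2) = 117 − 70 = 47.
From column 3, 117 − (35 + 45) gives (1,3) = 37.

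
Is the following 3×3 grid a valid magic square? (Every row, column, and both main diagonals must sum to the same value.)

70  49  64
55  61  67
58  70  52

No — row 3 sums to 180 but column 1 sums to 183.

Row 1: 70 + 49 + 64 = 183.
Row 2: 55 + 61 + 67 = 183.
Row 3: 58 + 70 + 52 = 180.
Column 1: 70 + 55 + 58 = 183.
Column 2: 49 + 61 + 70 = 180.
Column 3: 64 + 67 + 52 = 183.
Main diagonal: 70 + 61 + 52 = 183.
Anti-diagonal: 64 + 61 + 58 = 183.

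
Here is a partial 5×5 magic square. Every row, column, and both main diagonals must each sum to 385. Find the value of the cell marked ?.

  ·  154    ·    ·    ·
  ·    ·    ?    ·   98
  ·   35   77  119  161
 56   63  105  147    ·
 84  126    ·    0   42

49

Using row 3: 35 + 77 + 119 + 161 + ? → (3,1) = 385 − 392 = -7.
From row 4, 385 − (56 + 63 + 105 + 147) gives (4,5) = 14.
Row 5 must total 385; the given cells sum to 252, so (5,3) = 133.
Column 2 needs 385; the known cells sum to 378, so (2,2) = 7.
From column 5, 385 − (98 + 161 + 14 + 42) gives (1,5) = 70.
Using main diagonal: 7 + 77 + 147 + 42 + ? → (1,1) = 385 − 273 = 112.
Anti-diagonal: 70 + 77 + 63 + 84 + ? = 385, so (2,4) = 91.
From column 1, 385 − (112 + (-7) + 56 + 84) gives (2,1) = 140.
Column 4 needs 385; the known cells sum to 357, so (1,4) = 28.
Row 1 must total 385; the given cells sum to 364, so (1,3) = 21.
Using row 2: 140 + 7 + 91 + 98 + ? → (2,3) = 385 − 336 = 49.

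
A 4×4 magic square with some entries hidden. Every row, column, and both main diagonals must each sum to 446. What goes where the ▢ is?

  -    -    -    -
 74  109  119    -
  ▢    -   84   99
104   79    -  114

Row 2 needs 446; the known cells sum to 302, so (2,4) = 144.
Row 4: 104 + 79 + 114 + ? = 446, so (4,3) = 149.
Column 3 needs 446; the known cells sum to 352, so (1,3) = 94.
Column 4: 144 + 99 + 114 + ? = 446, so (1,4) = 89.
Main diagonal needs 446; the known cells sum to 307, so (1,1) = 139.
The remaining cell in anti-diagonal is (3,2) = 446 − 312 = 134.
Using row 1: 139 + 94 + 89 + ? → (1,2) = 446 − 322 = 124.
Row 3: 134 + 84 + 99 + ? = 446, so (3,1) = 129.

129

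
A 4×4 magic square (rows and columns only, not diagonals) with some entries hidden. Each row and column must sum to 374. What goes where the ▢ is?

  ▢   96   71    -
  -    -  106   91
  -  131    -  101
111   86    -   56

Row 4: 111 + 86 + 56 + ? = 374, so (4,3) = 121.
From column 2, 374 − (96 + 131 + 86) gives (2,2) = 61.
From column 3, 374 − (71 + 106 + 121) gives (3,3) = 76.
The remaining cell in column 4 is (1,4) = 374 − 248 = 126.
Row 1 needs 374; the known cells sum to 293, so (1,1) = 81.

81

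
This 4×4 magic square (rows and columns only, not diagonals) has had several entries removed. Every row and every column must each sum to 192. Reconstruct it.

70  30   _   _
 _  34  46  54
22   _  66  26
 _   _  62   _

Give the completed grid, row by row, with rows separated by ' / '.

70 30 18 74 / 58 34 46 54 / 22 78 66 26 / 42 50 62 38

Row 2: 34 + 46 + 54 + ? = 192, so (2,1) = 58.
The remaining cell in row 3 is (3,2) = 192 − 114 = 78.
Column 1 needs 192; the known cells sum to 150, so (4,1) = 42.
From column 2, 192 − (30 + 34 + 78) gives (4,2) = 50.
Column 3 needs 192; the known cells sum to 174, so (1,3) = 18.
Row 1: 70 + 30 + 18 + ? = 192, so (1,4) = 74.
From row 4, 192 − (42 + 50 + 62) gives (4,4) = 38.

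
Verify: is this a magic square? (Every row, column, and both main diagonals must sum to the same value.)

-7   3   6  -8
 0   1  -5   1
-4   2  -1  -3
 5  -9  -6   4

Row 1: -7 + 3 + 6 + (-8) = -6.
Row 2: 0 + 1 + (-5) + 1 = -3.
Row 3: -4 + 2 + (-1) + (-3) = -6.
Row 4: 5 + (-9) + (-6) + 4 = -6.
Column 1: -7 + 0 + (-4) + 5 = -6.
Column 2: 3 + 1 + 2 + (-9) = -3.
Column 3: 6 + (-5) + (-1) + (-6) = -6.
Column 4: -8 + 1 + (-3) + 4 = -6.
Main diagonal: -7 + 1 + (-1) + 4 = -3.
Anti-diagonal: -8 + (-5) + 2 + 5 = -6.

No — main diagonal sums to -3 but column 3 sums to -6.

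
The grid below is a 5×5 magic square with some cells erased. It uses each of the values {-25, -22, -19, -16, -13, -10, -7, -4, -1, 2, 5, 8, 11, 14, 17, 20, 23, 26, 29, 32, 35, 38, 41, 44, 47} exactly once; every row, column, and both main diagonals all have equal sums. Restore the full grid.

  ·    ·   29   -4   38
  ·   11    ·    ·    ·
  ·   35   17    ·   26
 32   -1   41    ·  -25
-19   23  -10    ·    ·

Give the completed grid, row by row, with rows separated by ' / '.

5 -13 29 -4 38 / 44 11 -22 20 2 / -7 35 17 -16 26 / 32 -1 41 8 -25 / -19 23 -10 47 14

The 25 entries sum to 275, so each line sums to 275/5 = 55.
From row 4, 55 − (32 + (-1) + 41 + (-25)) gives (4,4) = 8.
Using column 2: 11 + 35 + (-1) + 23 + ? → (1,2) = 55 − 68 = -13.
The remaining cell in column 3 is (2,3) = 55 − 77 = -22.
Anti-diagonal must total 55; the given cells sum to 35, so (2,4) = 20.
From row 1, 55 − (-13 + 29 + (-4) + 38) gives (1,1) = 5.
Main diagonal: 5 + 11 + 17 + 8 + ? = 55, so (5,5) = 14.
Row 5 must total 55; the given cells sum to 8, so (5,4) = 47.
Column 4 must total 55; the given cells sum to 71, so (3,4) = -16.
From column 5, 55 − (38 + 26 + (-25) + 14) gives (2,5) = 2.
The remaining cell in row 2 is (2,1) = 55 − 11 = 44.
The remaining cell in row 3 is (3,1) = 55 − 62 = -7.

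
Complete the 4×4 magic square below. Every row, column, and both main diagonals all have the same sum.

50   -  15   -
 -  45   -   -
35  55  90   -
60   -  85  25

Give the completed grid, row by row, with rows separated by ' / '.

Main diagonal is already complete: 50 + 45 + 90 + 25 = 210, so that is the magic constant.
From row 3, 210 − (35 + 55 + 90) gives (3,4) = 30.
Row 4: 60 + 85 + 25 + ? = 210, so (4,2) = 40.
Using column 1: 50 + 35 + 60 + ? → (2,1) = 210 − 145 = 65.
Column 2: 45 + 55 + 40 + ? = 210, so (1,2) = 70.
Column 3 needs 210; the known cells sum to 190, so (2,3) = 20.
Using anti-diagonal: 20 + 55 + 60 + ? → (1,4) = 210 − 135 = 75.
Row 2 needs 210; the known cells sum to 130, so (2,4) = 80.

50 70 15 75 / 65 45 20 80 / 35 55 90 30 / 60 40 85 25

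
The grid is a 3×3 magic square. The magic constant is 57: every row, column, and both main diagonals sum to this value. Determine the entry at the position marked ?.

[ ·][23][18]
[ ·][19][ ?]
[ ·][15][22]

The remaining cell in row 1 is (1,1) = 57 − 41 = 16.
Row 3 needs 57; the known cells sum to 37, so (3,1) = 20.
Column 1 needs 57; the known cells sum to 36, so (2,1) = 21.
Column 3: 18 + 22 + ? = 57, so (2,3) = 17.

17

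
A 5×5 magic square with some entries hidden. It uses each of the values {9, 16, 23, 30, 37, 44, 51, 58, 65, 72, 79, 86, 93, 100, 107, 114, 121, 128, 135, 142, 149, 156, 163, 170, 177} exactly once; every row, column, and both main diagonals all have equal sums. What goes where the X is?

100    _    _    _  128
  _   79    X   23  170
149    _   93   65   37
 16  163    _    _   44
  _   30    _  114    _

The 25 entries sum to 2325, so each line sums to 2325/5 = 465.
Row 3: 149 + 93 + 65 + 37 + ? = 465, so (3,2) = 121.
Using column 2: 79 + 121 + 163 + 30 + ? → (1,2) = 465 − 393 = 72.
From column 5, 465 − (128 + 170 + 37 + 44) gives (5,5) = 86.
From main diagonal, 465 − (100 + 79 + 93 + 86) gives (4,4) = 107.
Anti-diagonal must total 465; the given cells sum to 407, so (5,1) = 58.
Row 4: 16 + 163 + 107 + 44 + ? = 465, so (4,3) = 135.
Row 5 must total 465; the given cells sum to 288, so (5,3) = 177.
Column 1 needs 465; the known cells sum to 323, so (2,1) = 142.
The remaining cell in column 4 is (1,4) = 465 − 309 = 156.
Row 1 must total 465; the given cells sum to 456, so (1,3) = 9.
Row 2 needs 465; the known cells sum to 414, so (2,3) = 51.

51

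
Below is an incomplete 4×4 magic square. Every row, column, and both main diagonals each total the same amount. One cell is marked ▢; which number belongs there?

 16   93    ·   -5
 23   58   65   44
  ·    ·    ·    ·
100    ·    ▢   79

2

Row 2 is complete and sums to 190; that is the magic constant.
Using row 1: 16 + 93 + (-5) + ? → (1,3) = 190 − 104 = 86.
Column 1: 16 + 23 + 100 + ? = 190, so (3,1) = 51.
Column 4 needs 190; the known cells sum to 118, so (3,4) = 72.
The remaining cell in main diagonal is (3,3) = 190 − 153 = 37.
Anti-diagonal must total 190; the given cells sum to 160, so (3,2) = 30.
Using column 2: 93 + 58 + 30 + ? → (4,2) = 190 − 181 = 9.
From column 3, 190 − (86 + 65 + 37) gives (4,3) = 2.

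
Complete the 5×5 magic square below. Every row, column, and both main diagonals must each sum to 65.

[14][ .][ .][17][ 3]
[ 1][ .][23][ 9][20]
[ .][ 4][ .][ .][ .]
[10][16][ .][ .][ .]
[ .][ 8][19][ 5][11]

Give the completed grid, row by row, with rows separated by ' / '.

From row 2, 65 − (1 + 23 + 9 + 20) gives (2,2) = 12.
Row 5 must total 65; the given cells sum to 43, so (5,1) = 22.
From column 1, 65 − (14 + 1 + 10 + 22) gives (3,1) = 18.
Column 2 needs 65; the known cells sum to 40, so (1,2) = 25.
Anti-diagonal: 3 + 9 + 16 + 22 + ? = 65, so (3,3) = 15.
Row 1 must total 65; the given cells sum to 59, so (1,3) = 6.
Column 3: 6 + 23 + 15 + 19 + ? = 65, so (4,3) = 2.
Main diagonal must total 65; the given cells sum to 52, so (4,4) = 13.
Row 4 must total 65; the given cells sum to 41, so (4,5) = 24.
Using column 4: 17 + 9 + 13 + 5 + ? → (3,4) = 65 − 44 = 21.
From column 5, 65 − (3 + 20 + 24 + 11) gives (3,5) = 7.

14 25 6 17 3 / 1 12 23 9 20 / 18 4 15 21 7 / 10 16 2 13 24 / 22 8 19 5 11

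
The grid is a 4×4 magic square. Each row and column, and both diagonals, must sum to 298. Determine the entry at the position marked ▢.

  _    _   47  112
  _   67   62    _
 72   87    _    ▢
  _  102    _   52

The remaining cell in column 2 is (1,2) = 298 − 256 = 42.
The remaining cell in anti-diagonal is (4,1) = 298 − 261 = 37.
From row 1, 298 − (42 + 47 + 112) gives (1,1) = 97.
From row 4, 298 − (37 + 102 + 52) gives (4,3) = 107.
Using column 1: 97 + 72 + 37 + ? → (2,1) = 298 − 206 = 92.
Using column 3: 47 + 62 + 107 + ? → (3,3) = 298 − 216 = 82.
Row 2 needs 298; the known cells sum to 221, so (2,4) = 77.
Row 3 must total 298; the given cells sum to 241, so (3,4) = 57.

57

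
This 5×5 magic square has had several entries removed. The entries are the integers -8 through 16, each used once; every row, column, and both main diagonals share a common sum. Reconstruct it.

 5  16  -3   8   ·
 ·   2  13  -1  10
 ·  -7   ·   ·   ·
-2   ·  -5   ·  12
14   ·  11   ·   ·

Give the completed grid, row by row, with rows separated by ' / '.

The entries are -8 through 16, which sum to 100, so each line sums to 100/5 = 20.
Row 1 must total 20; the given cells sum to 26, so (1,5) = -6.
Row 2: 2 + 13 + (-1) + 10 + ? = 20, so (2,1) = -4.
Using column 1: 5 + (-4) + (-2) + 14 + ? → (3,1) = 20 − 13 = 7.
Column 3: -3 + 13 + (-5) + 11 + ? = 20, so (3,3) = 4.
From anti-diagonal, 20 − (-6 + (-1) + 4 + 14) gives (4,2) = 9.
The remaining cell in row 4 is (4,4) = 20 − 14 = 6.
The remaining cell in column 2 is (5,2) = 20 − 20 = 0.
Using main diagonal: 5 + 2 + 4 + 6 + ? → (5,5) = 20 − 17 = 3.
Row 5: 14 + 0 + 11 + 3 + ? = 20, so (5,4) = -8.
The remaining cell in column 4 is (3,4) = 20 − 5 = 15.
Column 5 must total 20; the given cells sum to 19, so (3,5) = 1.

5 16 -3 8 -6 / -4 2 13 -1 10 / 7 -7 4 15 1 / -2 9 -5 6 12 / 14 0 11 -8 3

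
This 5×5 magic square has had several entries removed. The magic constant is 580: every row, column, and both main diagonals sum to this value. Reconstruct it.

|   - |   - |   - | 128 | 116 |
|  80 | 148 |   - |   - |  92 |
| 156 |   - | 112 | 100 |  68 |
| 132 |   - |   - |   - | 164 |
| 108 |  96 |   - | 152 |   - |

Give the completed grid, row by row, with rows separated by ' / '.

104 72 160 128 116 / 80 148 136 124 92 / 156 144 112 100 68 / 132 120 88 76 164 / 108 96 84 152 140

The remaining cell in row 3 is (3,2) = 580 − 436 = 144.
Column 1 must total 580; the given cells sum to 476, so (1,1) = 104.
From column 5, 580 − (116 + 92 + 68 + 164) gives (5,5) = 140.
The remaining cell in main diagonal is (4,4) = 580 − 504 = 76.
From row 5, 580 − (108 + 96 + 152 + 140) gives (5,3) = 84.
Column 4: 128 + 100 + 76 + 152 + ? = 580, so (2,4) = 124.
From anti-diagonal, 580 − (116 + 124 + 112 + 108) gives (4,2) = 120.
Row 2: 80 + 148 + 124 + 92 + ? = 580, so (2,3) = 136.
Using row 4: 132 + 120 + 76 + 164 + ? → (4,3) = 580 − 492 = 88.
Using column 2: 148 + 144 + 120 + 96 + ? → (1,2) = 580 − 508 = 72.
Column 3: 136 + 112 + 88 + 84 + ? = 580, so (1,3) = 160.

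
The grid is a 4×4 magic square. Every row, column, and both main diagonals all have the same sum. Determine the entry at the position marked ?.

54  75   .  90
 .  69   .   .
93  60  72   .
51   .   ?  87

Main diagonal is complete and sums to 282; that is the magic constant.
Row 1 must total 282; the given cells sum to 219, so (1,3) = 63.
From row 3, 282 − (93 + 60 + 72) gives (3,4) = 57.
Column 1 needs 282; the known cells sum to 198, so (2,1) = 84.
Column 2 needs 282; the known cells sum to 204, so (4,2) = 78.
Column 4: 90 + 57 + 87 + ? = 282, so (2,4) = 48.
Anti-diagonal: 90 + 60 + 51 + ? = 282, so (2,3) = 81.
Row 4: 51 + 78 + 87 + ? = 282, so (4,3) = 66.

66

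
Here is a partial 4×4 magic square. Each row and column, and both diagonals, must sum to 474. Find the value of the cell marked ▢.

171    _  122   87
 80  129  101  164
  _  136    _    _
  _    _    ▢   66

The remaining cell in row 1 is (1,2) = 474 − 380 = 94.
The remaining cell in column 2 is (4,2) = 474 − 359 = 115.
Column 4 must total 474; the given cells sum to 317, so (3,4) = 157.
Main diagonal must total 474; the given cells sum to 366, so (3,3) = 108.
Anti-diagonal needs 474; the known cells sum to 324, so (4,1) = 150.
From row 3, 474 − (136 + 108 + 157) gives (3,1) = 73.
Row 4 needs 474; the known cells sum to 331, so (4,3) = 143.

143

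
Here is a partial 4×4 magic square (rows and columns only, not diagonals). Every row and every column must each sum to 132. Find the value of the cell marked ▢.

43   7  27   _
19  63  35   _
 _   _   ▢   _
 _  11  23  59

Row 1: 43 + 7 + 27 + ? = 132, so (1,4) = 55.
The remaining cell in row 2 is (2,4) = 132 − 117 = 15.
The remaining cell in row 4 is (4,1) = 132 − 93 = 39.
From column 1, 132 − (43 + 19 + 39) gives (3,1) = 31.
Using column 2: 7 + 63 + 11 + ? → (3,2) = 132 − 81 = 51.
From column 3, 132 − (27 + 35 + 23) gives (3,3) = 47.

47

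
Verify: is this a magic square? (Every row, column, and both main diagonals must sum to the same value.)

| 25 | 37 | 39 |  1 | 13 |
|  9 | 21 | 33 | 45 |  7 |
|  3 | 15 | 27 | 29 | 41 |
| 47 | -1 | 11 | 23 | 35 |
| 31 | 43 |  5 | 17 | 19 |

Row 1: 25 + 37 + 39 + 1 + 13 = 115.
Row 2: 9 + 21 + 33 + 45 + 7 = 115.
Row 3: 3 + 15 + 27 + 29 + 41 = 115.
Row 4: 47 + (-1) + 11 + 23 + 35 = 115.
Row 5: 31 + 43 + 5 + 17 + 19 = 115.
Column 1: 25 + 9 + 3 + 47 + 31 = 115.
Column 2: 37 + 21 + 15 + (-1) + 43 = 115.
Column 3: 39 + 33 + 27 + 11 + 5 = 115.
Column 4: 1 + 45 + 29 + 23 + 17 = 115.
Column 5: 13 + 7 + 41 + 35 + 19 = 115.
Main diagonal: 25 + 21 + 27 + 23 + 19 = 115.
Anti-diagonal: 13 + 45 + 27 + (-1) + 31 = 115.
All lines sum to 115.

Yes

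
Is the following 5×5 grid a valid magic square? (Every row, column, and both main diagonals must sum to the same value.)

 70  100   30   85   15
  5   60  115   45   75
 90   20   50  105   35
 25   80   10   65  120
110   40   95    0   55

Yes

Row 1: 70 + 100 + 30 + 85 + 15 = 300.
Row 2: 5 + 60 + 115 + 45 + 75 = 300.
Row 3: 90 + 20 + 50 + 105 + 35 = 300.
Row 4: 25 + 80 + 10 + 65 + 120 = 300.
Row 5: 110 + 40 + 95 + 0 + 55 = 300.
Column 1: 70 + 5 + 90 + 25 + 110 = 300.
Column 2: 100 + 60 + 20 + 80 + 40 = 300.
Column 3: 30 + 115 + 50 + 10 + 95 = 300.
Column 4: 85 + 45 + 105 + 65 + 0 = 300.
Column 5: 15 + 75 + 35 + 120 + 55 = 300.
Main diagonal: 70 + 60 + 50 + 65 + 55 = 300.
Anti-diagonal: 15 + 45 + 50 + 80 + 110 = 300.
All lines sum to 300.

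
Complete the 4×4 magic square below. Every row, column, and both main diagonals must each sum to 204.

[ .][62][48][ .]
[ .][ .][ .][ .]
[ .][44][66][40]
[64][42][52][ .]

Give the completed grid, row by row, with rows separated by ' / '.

36 62 48 58 / 50 56 38 60 / 54 44 66 40 / 64 42 52 46

Row 3 must total 204; the given cells sum to 150, so (3,1) = 54.
From row 4, 204 − (64 + 42 + 52) gives (4,4) = 46.
The remaining cell in column 2 is (2,2) = 204 − 148 = 56.
Column 3 needs 204; the known cells sum to 166, so (2,3) = 38.
Main diagonal: 56 + 66 + 46 + ? = 204, so (1,1) = 36.
Anti-diagonal needs 204; the known cells sum to 146, so (1,4) = 58.
Column 1 needs 204; the known cells sum to 154, so (2,1) = 50.
The remaining cell in column 4 is (2,4) = 204 − 144 = 60.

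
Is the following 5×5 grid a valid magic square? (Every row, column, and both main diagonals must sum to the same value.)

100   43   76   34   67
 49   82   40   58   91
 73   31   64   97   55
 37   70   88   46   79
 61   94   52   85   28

Yes

Row 1: 100 + 43 + 76 + 34 + 67 = 320.
Row 2: 49 + 82 + 40 + 58 + 91 = 320.
Row 3: 73 + 31 + 64 + 97 + 55 = 320.
Row 4: 37 + 70 + 88 + 46 + 79 = 320.
Row 5: 61 + 94 + 52 + 85 + 28 = 320.
Column 1: 100 + 49 + 73 + 37 + 61 = 320.
Column 2: 43 + 82 + 31 + 70 + 94 = 320.
Column 3: 76 + 40 + 64 + 88 + 52 = 320.
Column 4: 34 + 58 + 97 + 46 + 85 = 320.
Column 5: 67 + 91 + 55 + 79 + 28 = 320.
Main diagonal: 100 + 82 + 64 + 46 + 28 = 320.
Anti-diagonal: 67 + 58 + 64 + 70 + 61 = 320.
All lines sum to 320.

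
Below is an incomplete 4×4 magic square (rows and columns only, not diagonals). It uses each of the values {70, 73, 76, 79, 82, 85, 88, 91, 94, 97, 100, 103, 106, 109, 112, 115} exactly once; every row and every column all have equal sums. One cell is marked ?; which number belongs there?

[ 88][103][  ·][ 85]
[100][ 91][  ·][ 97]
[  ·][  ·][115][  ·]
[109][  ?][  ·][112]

70

The 16 entries sum to 1480, so each line sums to 1480/4 = 370.
From row 1, 370 − (88 + 103 + 85) gives (1,3) = 94.
From row 2, 370 − (100 + 91 + 97) gives (2,3) = 82.
Using column 1: 88 + 100 + 109 + ? → (3,1) = 370 − 297 = 73.
The remaining cell in column 3 is (4,3) = 370 − 291 = 79.
Column 4 needs 370; the known cells sum to 294, so (3,4) = 76.
Row 3 must total 370; the given cells sum to 264, so (3,2) = 106.
Using row 4: 109 + 79 + 112 + ? → (4,2) = 370 − 300 = 70.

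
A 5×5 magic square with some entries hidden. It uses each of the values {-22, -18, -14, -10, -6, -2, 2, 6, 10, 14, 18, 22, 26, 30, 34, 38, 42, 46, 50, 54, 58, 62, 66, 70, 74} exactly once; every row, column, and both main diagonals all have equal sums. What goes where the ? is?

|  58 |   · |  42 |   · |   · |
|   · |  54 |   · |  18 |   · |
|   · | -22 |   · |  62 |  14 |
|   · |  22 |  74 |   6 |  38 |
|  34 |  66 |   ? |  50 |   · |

The 25 entries sum to 650, so each line sums to 650/5 = 130.
From row 4, 130 − (22 + 74 + 6 + 38) gives (4,1) = -10.
Using column 2: 54 + (-22) + 22 + 66 + ? → (1,2) = 130 − 120 = 10.
Using column 4: 18 + 62 + 6 + 50 + ? → (1,4) = 130 − 136 = -6.
Row 1: 58 + 10 + 42 + (-6) + ? = 130, so (1,5) = 26.
Anti-diagonal needs 130; the known cells sum to 100, so (3,3) = 30.
Row 3: -22 + 30 + 62 + 14 + ? = 130, so (3,1) = 46.
The remaining cell in column 1 is (2,1) = 130 − 128 = 2.
Main diagonal must total 130; the given cells sum to 148, so (5,5) = -18.
Row 5 needs 130; the known cells sum to 132, so (5,3) = -2.

-2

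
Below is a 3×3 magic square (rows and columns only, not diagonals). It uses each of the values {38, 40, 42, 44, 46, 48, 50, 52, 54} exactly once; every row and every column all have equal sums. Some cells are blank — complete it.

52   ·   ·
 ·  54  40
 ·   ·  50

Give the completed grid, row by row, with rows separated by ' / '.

The 9 entries sum to 414, so each line sums to 414/3 = 138.
Using row 2: 54 + 40 + ? → (2,1) = 138 − 94 = 44.
Column 1: 52 + 44 + ? = 138, so (3,1) = 42.
Column 3: 40 + 50 + ? = 138, so (1,3) = 48.
Using row 1: 52 + 48 + ? → (1,2) = 138 − 100 = 38.
Row 3 needs 138; the known cells sum to 92, so (3,2) = 46.

52 38 48 / 44 54 40 / 42 46 50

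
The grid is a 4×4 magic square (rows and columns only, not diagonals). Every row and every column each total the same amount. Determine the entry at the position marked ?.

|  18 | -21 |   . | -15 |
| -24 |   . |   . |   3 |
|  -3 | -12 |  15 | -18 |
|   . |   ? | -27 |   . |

6

Row 3 is complete and sums to -18; that is the magic constant.
Using row 1: 18 + (-21) + (-15) + ? → (1,3) = -18 − (-18) = 0.
Column 1 needs -18; the known cells sum to -9, so (4,1) = -9.
Column 3: 0 + 15 + (-27) + ? = -18, so (2,3) = -6.
From column 4, -18 − (-15 + 3 + (-18)) gives (4,4) = 12.
From row 2, -18 − (-24 + (-6) + 3) gives (2,2) = 9.
Using row 4: -9 + (-27) + 12 + ? → (4,2) = -18 − (-24) = 6.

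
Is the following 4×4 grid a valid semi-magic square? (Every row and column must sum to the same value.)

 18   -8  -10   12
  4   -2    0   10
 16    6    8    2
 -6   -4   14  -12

Row 1: 18 + (-8) + (-10) + 12 = 12.
Row 2: 4 + (-2) + 0 + 10 = 12.
Row 3: 16 + 6 + 8 + 2 = 32.
Row 4: -6 + (-4) + 14 + (-12) = -8.
Column 1: 18 + 4 + 16 + (-6) = 32.
Column 2: -8 + (-2) + 6 + (-4) = -8.
Column 3: -10 + 0 + 8 + 14 = 12.
Column 4: 12 + 10 + 2 + (-12) = 12.

No — column 3 sums to 12 but column 2 sums to -8.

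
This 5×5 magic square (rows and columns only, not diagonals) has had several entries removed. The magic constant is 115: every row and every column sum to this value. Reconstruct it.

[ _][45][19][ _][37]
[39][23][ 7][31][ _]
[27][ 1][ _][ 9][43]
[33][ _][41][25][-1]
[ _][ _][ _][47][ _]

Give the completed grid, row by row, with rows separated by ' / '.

11 45 19 3 37 / 39 23 7 31 15 / 27 1 35 9 43 / 33 17 41 25 -1 / 5 29 13 47 21

Using row 2: 39 + 23 + 7 + 31 + ? → (2,5) = 115 − 100 = 15.
From row 3, 115 − (27 + 1 + 9 + 43) gives (3,3) = 35.
Row 4: 33 + 41 + 25 + (-1) + ? = 115, so (4,2) = 17.
Column 2: 45 + 23 + 1 + 17 + ? = 115, so (5,2) = 29.
The remaining cell in column 3 is (5,3) = 115 − 102 = 13.
Column 4: 31 + 9 + 25 + 47 + ? = 115, so (1,4) = 3.
From column 5, 115 − (37 + 15 + 43 + (-1)) gives (5,5) = 21.
The remaining cell in row 1 is (1,1) = 115 − 104 = 11.
Row 5 must total 115; the given cells sum to 110, so (5,1) = 5.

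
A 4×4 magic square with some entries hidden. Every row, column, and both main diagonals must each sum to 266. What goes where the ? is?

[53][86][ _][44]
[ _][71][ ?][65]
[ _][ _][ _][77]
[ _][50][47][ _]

Row 1 must total 266; the given cells sum to 183, so (1,3) = 83.
Column 2 needs 266; the known cells sum to 207, so (3,2) = 59.
Column 4 must total 266; the given cells sum to 186, so (4,4) = 80.
Using main diagonal: 53 + 71 + 80 + ? → (3,3) = 266 − 204 = 62.
Using row 3: 59 + 62 + 77 + ? → (3,1) = 266 − 198 = 68.
From row 4, 266 − (50 + 47 + 80) gives (4,1) = 89.
The remaining cell in column 1 is (2,1) = 266 − 210 = 56.
From column 3, 266 − (83 + 62 + 47) gives (2,3) = 74.

74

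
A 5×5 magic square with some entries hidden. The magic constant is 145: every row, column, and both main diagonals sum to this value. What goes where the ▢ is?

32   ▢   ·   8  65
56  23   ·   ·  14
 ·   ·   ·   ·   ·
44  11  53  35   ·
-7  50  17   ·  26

Using row 4: 44 + 11 + 53 + 35 + ? → (4,5) = 145 − 143 = 2.
Row 5 must total 145; the given cells sum to 86, so (5,4) = 59.
Column 1: 32 + 56 + 44 + (-7) + ? = 145, so (3,1) = 20.
From column 5, 145 − (65 + 14 + 2 + 26) gives (3,5) = 38.
Main diagonal needs 145; the known cells sum to 116, so (3,3) = 29.
The remaining cell in anti-diagonal is (2,4) = 145 − 98 = 47.
Using row 2: 56 + 23 + 47 + 14 + ? → (2,3) = 145 − 140 = 5.
The remaining cell in column 3 is (1,3) = 145 − 104 = 41.
Column 4: 8 + 47 + 35 + 59 + ? = 145, so (3,4) = -4.
Using row 1: 32 + 41 + 8 + 65 + ? → (1,2) = 145 − 146 = -1.

-1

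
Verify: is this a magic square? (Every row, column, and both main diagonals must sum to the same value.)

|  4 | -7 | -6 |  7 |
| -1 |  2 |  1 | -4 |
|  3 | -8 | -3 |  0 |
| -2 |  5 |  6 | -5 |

No — row 3 sums to -8 but row 1 sums to -2.

Row 1: 4 + (-7) + (-6) + 7 = -2.
Row 2: -1 + 2 + 1 + (-4) = -2.
Row 3: 3 + (-8) + (-3) + 0 = -8.
Row 4: -2 + 5 + 6 + (-5) = 4.
Column 1: 4 + (-1) + 3 + (-2) = 4.
Column 2: -7 + 2 + (-8) + 5 = -8.
Column 3: -6 + 1 + (-3) + 6 = -2.
Column 4: 7 + (-4) + 0 + (-5) = -2.
Main diagonal: 4 + 2 + (-3) + (-5) = -2.
Anti-diagonal: 7 + 1 + (-8) + (-2) = -2.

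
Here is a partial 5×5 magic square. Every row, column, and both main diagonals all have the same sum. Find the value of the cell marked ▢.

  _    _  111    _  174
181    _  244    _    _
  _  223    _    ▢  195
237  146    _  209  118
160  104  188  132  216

76

Row 5 is complete and sums to 800; that is the magic constant.
Using row 4: 237 + 146 + 209 + 118 + ? → (4,3) = 800 − 710 = 90.
Using column 3: 111 + 244 + 90 + 188 + ? → (3,3) = 800 − 633 = 167.
Column 5 must total 800; the given cells sum to 703, so (2,5) = 97.
Using anti-diagonal: 174 + 167 + 146 + 160 + ? → (2,4) = 800 − 647 = 153.
Row 2 needs 800; the known cells sum to 675, so (2,2) = 125.
Column 2 needs 800; the known cells sum to 598, so (1,2) = 202.
From main diagonal, 800 − (125 + 167 + 209 + 216) gives (1,1) = 83.
Row 1: 83 + 202 + 111 + 174 + ? = 800, so (1,4) = 230.
Using column 1: 83 + 181 + 237 + 160 + ? → (3,1) = 800 − 661 = 139.
Column 4 must total 800; the given cells sum to 724, so (3,4) = 76.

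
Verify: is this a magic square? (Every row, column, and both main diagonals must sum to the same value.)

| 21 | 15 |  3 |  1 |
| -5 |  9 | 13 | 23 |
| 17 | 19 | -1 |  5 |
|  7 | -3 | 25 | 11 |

Row 1: 21 + 15 + 3 + 1 = 40.
Row 2: -5 + 9 + 13 + 23 = 40.
Row 3: 17 + 19 + (-1) + 5 = 40.
Row 4: 7 + (-3) + 25 + 11 = 40.
Column 1: 21 + (-5) + 17 + 7 = 40.
Column 2: 15 + 9 + 19 + (-3) = 40.
Column 3: 3 + 13 + (-1) + 25 = 40.
Column 4: 1 + 23 + 5 + 11 = 40.
Main diagonal: 21 + 9 + (-1) + 11 = 40.
Anti-diagonal: 1 + 13 + 19 + 7 = 40.
All lines sum to 40.

Yes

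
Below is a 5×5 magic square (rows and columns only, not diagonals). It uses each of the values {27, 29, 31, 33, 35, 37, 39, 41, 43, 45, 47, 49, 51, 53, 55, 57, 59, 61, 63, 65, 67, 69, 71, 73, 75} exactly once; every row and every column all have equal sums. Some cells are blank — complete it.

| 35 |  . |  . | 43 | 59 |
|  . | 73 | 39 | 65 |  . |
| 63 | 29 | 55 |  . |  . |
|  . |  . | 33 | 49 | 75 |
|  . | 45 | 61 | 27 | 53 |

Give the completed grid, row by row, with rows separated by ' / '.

35 51 67 43 59 / 47 73 39 65 31 / 63 29 55 71 37 / 41 57 33 49 75 / 69 45 61 27 53

The 25 entries sum to 1275, so each line sums to 1275/5 = 255.
Using row 5: 45 + 61 + 27 + 53 + ? → (5,1) = 255 − 186 = 69.
The remaining cell in column 3 is (1,3) = 255 − 188 = 67.
Column 4: 43 + 65 + 49 + 27 + ? = 255, so (3,4) = 71.
From row 1, 255 − (35 + 67 + 43 + 59) gives (1,2) = 51.
The remaining cell in row 3 is (3,5) = 255 − 218 = 37.
Column 2 must total 255; the given cells sum to 198, so (4,2) = 57.
Column 5 must total 255; the given cells sum to 224, so (2,5) = 31.
From row 2, 255 − (73 + 39 + 65 + 31) gives (2,1) = 47.
Row 4: 57 + 33 + 49 + 75 + ? = 255, so (4,1) = 41.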